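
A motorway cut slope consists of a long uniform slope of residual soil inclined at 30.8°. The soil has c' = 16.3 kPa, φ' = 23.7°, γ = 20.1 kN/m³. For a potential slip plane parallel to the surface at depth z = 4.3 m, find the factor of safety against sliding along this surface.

For an infinite slope with a slip plane parallel to the surface (no pore pressure): FS = [c' + γz cos²β tanφ'] / [γz sinβ cosβ].
γz = 20.1·4.3 = 86.43 kN/m²
Numerator = 16.3 + 86.43·cos²30.8°·tan23.7° = 16.3 + 86.43·0.7378·0.4390 = 44.293 kPa
Denominator = 86.43·sin30.8°·cos30.8° = 86.43·0.5120·0.8590 = 38.014 kPa
FS = 44.293 / 38.014 = 1.165

FS = 1.17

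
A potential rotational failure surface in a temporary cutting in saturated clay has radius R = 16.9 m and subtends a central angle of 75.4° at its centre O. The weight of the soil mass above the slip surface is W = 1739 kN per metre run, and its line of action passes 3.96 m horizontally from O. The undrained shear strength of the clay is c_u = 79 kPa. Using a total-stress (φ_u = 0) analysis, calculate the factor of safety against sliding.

Taking moments about the centre O, the resisting moment is provided by the undrained shear strength acting along the arc:
Arc length L_a = R·θ = 16.9·(75.4°·π/180) = 16.9·1.3160 = 22.24 m
M_R = c_u·L_a·R = 79·22.24·16.9 = 29692.7 kN·m/m
M_D = W·d = 1739·3.96 = 6886.4 kN·m/m
FS = M_R / M_D = 29692.7 / 6886.4 = 4.312

FS = 4.31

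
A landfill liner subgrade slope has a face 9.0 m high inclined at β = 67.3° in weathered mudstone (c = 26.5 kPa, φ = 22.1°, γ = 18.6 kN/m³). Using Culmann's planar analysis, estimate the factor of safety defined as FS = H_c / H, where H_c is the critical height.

H_c = (4c/γ) · sinβ cosφ / [1 − cos(β − φ)]
    = (4·26.5/18.6) · sin67.3°·cos22.1° / [1 − cos45.2°]
    = 5.699 · 0.8548 / 0.2954 = 16.49 m
FS = H_c / H = 16.49 / 9.0 = 1.832

FS = 1.83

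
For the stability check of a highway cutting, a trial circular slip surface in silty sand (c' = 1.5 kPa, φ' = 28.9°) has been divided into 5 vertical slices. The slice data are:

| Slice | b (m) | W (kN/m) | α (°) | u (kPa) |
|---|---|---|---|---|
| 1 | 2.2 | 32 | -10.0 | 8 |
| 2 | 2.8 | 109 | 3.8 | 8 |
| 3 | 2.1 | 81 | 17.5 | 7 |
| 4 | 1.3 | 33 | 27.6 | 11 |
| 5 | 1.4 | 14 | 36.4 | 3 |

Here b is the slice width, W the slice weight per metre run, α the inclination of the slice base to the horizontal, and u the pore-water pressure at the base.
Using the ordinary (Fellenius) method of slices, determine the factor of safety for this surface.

Ordinary method of slices: FS = Σ[c'·Δl_i + (W_i cosα_i − u_i·Δl_i)·tanφ'] / Σ W_i sinα_i, with Δl_i = b_i / cosα_i.
Slice 1: Δl = 2.2/cos(-10.0°) = 2.234 m; N'_1 = 32·cos(-10.0°) − 8·2.234 = 13.6; c'Δl = 3.35; W sinα = -5.6
Slice 2: Δl = 2.8/cos3.8° = 2.806 m; N'_2 = 109·cos3.8° − 8·2.806 = 86.3; c'Δl = 4.21; W sinα = 7.2
Slice 3: Δl = 2.1/cos17.5° = 2.202 m; N'_3 = 81·cos17.5° − 7·2.202 = 61.8; c'Δl = 3.30; W sinα = 24.4
Slice 4: Δl = 1.3/cos27.6° = 1.467 m; N'_4 = 33·cos27.6° − 11·1.467 = 13.1; c'Δl = 2.20; W sinα = 15.3
Slice 5: Δl = 1.4/cos36.4° = 1.739 m; N'_5 = 14·cos36.4° − 3·1.739 = 6.1; c'Δl = 2.61; W sinα = 8.3
Σc'Δl = 15.7 kN/m; ΣN' = 180.9 kN/m; ΣW sinα = 49.6 kN/m
Resisting = 15.7 + 180.9·tan28.9° = 15.7 + 99.9 = 115.6 kN/m
FS = 115.6 / 49.6 = 2.329

FS = 2.33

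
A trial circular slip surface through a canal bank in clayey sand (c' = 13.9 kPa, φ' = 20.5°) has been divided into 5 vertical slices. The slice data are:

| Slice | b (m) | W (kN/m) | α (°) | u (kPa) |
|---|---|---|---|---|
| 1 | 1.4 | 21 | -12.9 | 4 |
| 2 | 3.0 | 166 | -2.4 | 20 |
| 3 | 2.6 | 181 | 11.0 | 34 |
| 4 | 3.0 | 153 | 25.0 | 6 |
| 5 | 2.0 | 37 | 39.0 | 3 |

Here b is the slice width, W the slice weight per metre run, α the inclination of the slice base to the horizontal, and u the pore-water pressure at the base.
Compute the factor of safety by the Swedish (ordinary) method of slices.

Ordinary method of slices: FS = Σ[c'·Δl_i + (W_i cosα_i − u_i·Δl_i)·tanφ'] / Σ W_i sinα_i, with Δl_i = b_i / cosα_i.
Slice 1: Δl = 1.4/cos(-12.9°) = 1.436 m; N'_1 = 21·cos(-12.9°) − 4·1.436 = 14.7; c'Δl = 19.96; W sinα = -4.7
Slice 2: Δl = 3.0/cos(-2.4°) = 3.003 m; N'_2 = 166·cos(-2.4°) − 20·3.003 = 105.8; c'Δl = 41.74; W sinα = -7.0
Slice 3: Δl = 2.6/cos11.0° = 2.649 m; N'_3 = 181·cos11.0° − 34·2.649 = 87.6; c'Δl = 36.82; W sinα = 34.5
Slice 4: Δl = 3.0/cos25.0° = 3.310 m; N'_4 = 153·cos25.0° − 6·3.310 = 118.8; c'Δl = 46.01; W sinα = 64.7
Slice 5: Δl = 2.0/cos39.0° = 2.574 m; N'_5 = 37·cos39.0° − 3·2.574 = 21.0; c'Δl = 35.77; W sinα = 23.3
Σc'Δl = 180.3 kN/m; ΣN' = 348.0 kN/m; ΣW sinα = 110.8 kN/m
Resisting = 180.3 + 348.0·tan20.5° = 180.3 + 130.1 = 310.4 kN/m
FS = 310.4 / 110.8 = 2.800

FS = 2.80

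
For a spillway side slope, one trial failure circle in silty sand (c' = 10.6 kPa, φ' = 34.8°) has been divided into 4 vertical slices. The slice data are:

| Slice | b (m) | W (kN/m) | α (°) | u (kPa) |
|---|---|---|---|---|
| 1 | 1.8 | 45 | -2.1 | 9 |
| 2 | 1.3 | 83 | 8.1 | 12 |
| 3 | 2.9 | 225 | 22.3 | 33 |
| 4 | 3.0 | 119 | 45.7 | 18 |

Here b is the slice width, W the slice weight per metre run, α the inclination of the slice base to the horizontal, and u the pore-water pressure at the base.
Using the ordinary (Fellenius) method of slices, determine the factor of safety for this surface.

FS = 1.41

Ordinary method of slices: FS = Σ[c'·Δl_i + (W_i cosα_i − u_i·Δl_i)·tanφ'] / Σ W_i sinα_i, with Δl_i = b_i / cosα_i.
Slice 1: Δl = 1.8/cos(-2.1°) = 1.801 m; N'_1 = 45·cos(-2.1°) − 9·1.801 = 28.8; c'Δl = 19.09; W sinα = -1.6
Slice 2: Δl = 1.3/cos8.1° = 1.313 m; N'_2 = 83·cos8.1° − 12·1.313 = 66.4; c'Δl = 13.92; W sinα = 11.7
Slice 3: Δl = 2.9/cos22.3° = 3.134 m; N'_3 = 225·cos22.3° − 33·3.134 = 104.7; c'Δl = 33.22; W sinα = 85.4
Slice 4: Δl = 3.0/cos45.7° = 4.295 m; N'_4 = 119·cos45.7° − 18·4.295 = 5.8; c'Δl = 45.53; W sinα = 85.2
Σc'Δl = 111.8 kN/m; ΣN' = 205.7 kN/m; ΣW sinα = 180.6 kN/m
Resisting = 111.8 + 205.7·tan34.8° = 111.8 + 143.0 = 254.7 kN/m
FS = 254.7 / 180.6 = 1.411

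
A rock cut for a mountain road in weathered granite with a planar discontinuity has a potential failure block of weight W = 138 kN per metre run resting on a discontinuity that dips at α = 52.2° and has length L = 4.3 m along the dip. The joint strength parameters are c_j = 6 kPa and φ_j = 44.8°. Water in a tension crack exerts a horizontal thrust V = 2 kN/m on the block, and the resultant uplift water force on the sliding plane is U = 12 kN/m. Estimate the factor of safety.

Resolving the block weight along and normal to the plane and applying the Mohr–Coulomb strength on the joint:
N' = W cosα − U − V sinα = 138·cos52.2° − 12 − 2·sin52.2° = 71.0 kN/m
Driving force T = W sinα + V cosα = 138·sin52.2° + 2·cos52.2° = 110.3 kN/m
Resisting force R = c_j·L + N'·tanφ_j = 6·4.3 + 71.0·tan44.8° = 25.8 + 70.5 = 96.3 kN/m
FS = R / T = 96.3 / 110.3 = 0.873

FS = 0.87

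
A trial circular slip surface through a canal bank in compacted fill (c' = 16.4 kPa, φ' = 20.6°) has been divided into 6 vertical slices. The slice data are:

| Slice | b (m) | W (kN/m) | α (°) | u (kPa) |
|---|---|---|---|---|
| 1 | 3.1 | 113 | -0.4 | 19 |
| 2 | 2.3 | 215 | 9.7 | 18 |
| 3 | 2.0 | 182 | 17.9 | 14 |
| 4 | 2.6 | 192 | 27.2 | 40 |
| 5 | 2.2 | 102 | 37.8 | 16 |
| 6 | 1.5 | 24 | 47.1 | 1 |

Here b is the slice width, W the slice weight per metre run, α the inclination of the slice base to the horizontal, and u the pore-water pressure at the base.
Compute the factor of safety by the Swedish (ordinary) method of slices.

FS = 1.66

Ordinary method of slices: FS = Σ[c'·Δl_i + (W_i cosα_i − u_i·Δl_i)·tanφ'] / Σ W_i sinα_i, with Δl_i = b_i / cosα_i.
Slice 1: Δl = 3.1/cos(-0.4°) = 3.100 m; N'_1 = 113·cos(-0.4°) − 19·3.100 = 54.1; c'Δl = 50.84; W sinα = -0.8
Slice 2: Δl = 2.3/cos9.7° = 2.333 m; N'_2 = 215·cos9.7° − 18·2.333 = 169.9; c'Δl = 38.27; W sinα = 36.2
Slice 3: Δl = 2.0/cos17.9° = 2.102 m; N'_3 = 182·cos17.9° − 14·2.102 = 143.8; c'Δl = 34.47; W sinα = 55.9
Slice 4: Δl = 2.6/cos27.2° = 2.923 m; N'_4 = 192·cos27.2° − 40·2.923 = 53.8; c'Δl = 47.94; W sinα = 87.8
Slice 5: Δl = 2.2/cos37.8° = 2.784 m; N'_5 = 102·cos37.8° − 16·2.784 = 36.0; c'Δl = 45.66; W sinα = 62.5
Slice 6: Δl = 1.5/cos47.1° = 2.204 m; N'_6 = 24·cos47.1° − 1·2.204 = 14.1; c'Δl = 36.14; W sinα = 17.6
Σc'Δl = 253.3 kN/m; ΣN' = 471.8 kN/m; ΣW sinα = 259.2 kN/m
Resisting = 253.3 + 471.8·tan20.6° = 253.3 + 177.3 = 430.7 kN/m
FS = 430.7 / 259.2 = 1.661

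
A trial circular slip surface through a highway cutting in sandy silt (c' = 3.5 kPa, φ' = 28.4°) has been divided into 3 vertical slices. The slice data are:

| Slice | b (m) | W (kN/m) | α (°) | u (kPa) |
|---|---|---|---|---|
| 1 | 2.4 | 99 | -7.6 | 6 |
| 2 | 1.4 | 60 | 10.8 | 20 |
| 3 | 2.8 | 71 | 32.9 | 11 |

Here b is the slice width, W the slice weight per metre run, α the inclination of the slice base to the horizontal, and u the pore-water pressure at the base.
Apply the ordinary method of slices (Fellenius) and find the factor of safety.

Ordinary method of slices: FS = Σ[c'·Δl_i + (W_i cosα_i − u_i·Δl_i)·tanφ'] / Σ W_i sinα_i, with Δl_i = b_i / cosα_i.
Slice 1: Δl = 2.4/cos(-7.6°) = 2.421 m; N'_1 = 99·cos(-7.6°) − 6·2.421 = 83.6; c'Δl = 8.47; W sinα = -13.1
Slice 2: Δl = 1.4/cos10.8° = 1.425 m; N'_2 = 60·cos10.8° − 20·1.425 = 30.4; c'Δl = 4.99; W sinα = 11.2
Slice 3: Δl = 2.8/cos32.9° = 3.335 m; N'_3 = 71·cos32.9° − 11·3.335 = 22.9; c'Δl = 11.67; W sinα = 38.6
Σc'Δl = 25.1 kN/m; ΣN' = 137.0 kN/m; ΣW sinα = 36.7 kN/m
Resisting = 25.1 + 137.0·tan28.4° = 25.1 + 74.1 = 99.2 kN/m
FS = 99.2 / 36.7 = 2.702

FS = 2.70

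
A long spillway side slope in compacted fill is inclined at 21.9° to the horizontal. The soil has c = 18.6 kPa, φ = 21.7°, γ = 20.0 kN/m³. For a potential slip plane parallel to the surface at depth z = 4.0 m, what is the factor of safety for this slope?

For an infinite slope with a slip plane parallel to the surface (no pore pressure): FS = [c + γz cos²β tanφ] / [γz sinβ cosβ].
γz = 20.0·4.0 = 80.00 kN/m²
Numerator = 18.6 + 80.00·cos²21.9°·tan21.7° = 18.6 + 80.00·0.8609·0.3979 = 46.007 kPa
Denominator = 80.00·sin21.9°·cos21.9° = 80.00·0.3730·0.9278 = 27.686 kPa
FS = 46.007 / 27.686 = 1.662

FS = 1.66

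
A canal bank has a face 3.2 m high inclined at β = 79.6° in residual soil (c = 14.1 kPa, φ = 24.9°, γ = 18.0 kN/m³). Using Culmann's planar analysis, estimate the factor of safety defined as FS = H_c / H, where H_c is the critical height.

H_c = (4c/γ) · sinβ cosφ / [1 − cos(β − φ)]
    = (4·14.1/18.0) · sin79.6°·cos24.9° / [1 − cos54.7°]
    = 3.133 · 0.8921 / 0.4221 = 6.62 m
FS = H_c / H = 6.62 / 3.2 = 2.069

FS = 2.07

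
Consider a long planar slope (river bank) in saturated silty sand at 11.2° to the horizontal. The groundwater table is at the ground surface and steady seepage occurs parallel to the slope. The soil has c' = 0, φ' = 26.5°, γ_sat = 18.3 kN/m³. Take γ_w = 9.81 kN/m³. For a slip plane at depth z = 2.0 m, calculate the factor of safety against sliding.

With seepage parallel to the slope and the water table at the surface, the effective normal stress on the slip plane uses the buoyant unit weight γ' = γ_sat − γ_w while the driving shear stress uses γ_sat:
FS = [c' + γ' z cos²β tanφ'] / [γ_sat z sinβ cosβ]
(For c' = 0 this reduces to FS = (γ'/γ_sat)·tanφ'/tanβ.)
γ' = 18.3 − 9.81 = 8.49 kN/m³
Numerator = 0.0 + 8.49·2.0·cos²11.2°·tan26.5° = 0.0 + 8.49·2.0·0.9623·0.4986 = 8.147 kPa
Denominator = 18.3·2.0·sin11.2°·cos11.2° = 18.3·2.0·0.1942·0.9810 = 6.974 kPa
FS = 8.147 / 6.974 = 1.168

FS = 1.17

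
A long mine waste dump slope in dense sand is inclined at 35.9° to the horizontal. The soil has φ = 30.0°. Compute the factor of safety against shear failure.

For a dry cohesionless infinite slope the factor of safety is FS = tanφ / tanβ.
FS = tan30.0° / tan35.9° = 0.5774 / 0.7239 = 0.798

FS = 0.80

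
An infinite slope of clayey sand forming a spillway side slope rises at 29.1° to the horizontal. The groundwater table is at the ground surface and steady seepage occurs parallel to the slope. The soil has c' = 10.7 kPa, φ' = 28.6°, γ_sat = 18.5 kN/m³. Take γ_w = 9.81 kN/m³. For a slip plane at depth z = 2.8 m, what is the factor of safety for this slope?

FS = 0.95

With seepage parallel to the slope and the water table at the surface, the effective normal stress on the slip plane uses the buoyant unit weight γ' = γ_sat − γ_w while the driving shear stress uses γ_sat:
FS = [c' + γ' z cos²β tanφ'] / [γ_sat z sinβ cosβ]
γ' = 18.5 − 9.81 = 8.69 kN/m³
Numerator = 10.7 + 8.69·2.8·cos²29.1°·tan28.6° = 10.7 + 8.69·2.8·0.7635·0.5452 = 20.828 kPa
Denominator = 18.5·2.8·sin29.1°·cos29.1° = 18.5·2.8·0.4863·0.8738 = 22.012 kPa
FS = 20.828 / 22.012 = 0.946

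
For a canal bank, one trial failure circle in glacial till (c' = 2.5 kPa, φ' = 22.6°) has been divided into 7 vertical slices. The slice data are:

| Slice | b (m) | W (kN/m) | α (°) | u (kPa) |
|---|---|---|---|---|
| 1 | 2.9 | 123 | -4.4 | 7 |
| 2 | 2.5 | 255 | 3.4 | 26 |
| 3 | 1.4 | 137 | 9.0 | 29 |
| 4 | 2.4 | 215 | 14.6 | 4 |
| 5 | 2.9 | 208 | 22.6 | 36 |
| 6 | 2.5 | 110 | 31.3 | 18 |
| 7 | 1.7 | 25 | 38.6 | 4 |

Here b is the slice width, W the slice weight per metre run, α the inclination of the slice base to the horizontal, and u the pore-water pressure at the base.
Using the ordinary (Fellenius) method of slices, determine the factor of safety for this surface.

FS = 1.46

Ordinary method of slices: FS = Σ[c'·Δl_i + (W_i cosα_i − u_i·Δl_i)·tanφ'] / Σ W_i sinα_i, with Δl_i = b_i / cosα_i.
Slice 1: Δl = 2.9/cos(-4.4°) = 2.909 m; N'_1 = 123·cos(-4.4°) − 7·2.909 = 102.3; c'Δl = 7.27; W sinα = -9.4
Slice 2: Δl = 2.5/cos3.4° = 2.504 m; N'_2 = 255·cos3.4° − 26·2.504 = 189.4; c'Δl = 6.26; W sinα = 15.1
Slice 3: Δl = 1.4/cos9.0° = 1.417 m; N'_3 = 137·cos9.0° − 29·1.417 = 94.2; c'Δl = 3.54; W sinα = 21.4
Slice 4: Δl = 2.4/cos14.6° = 2.480 m; N'_4 = 215·cos14.6° − 4·2.480 = 198.1; c'Δl = 6.20; W sinα = 54.2
Slice 5: Δl = 2.9/cos22.6° = 3.141 m; N'_5 = 208·cos22.6° − 36·3.141 = 78.9; c'Δl = 7.85; W sinα = 79.9
Slice 6: Δl = 2.5/cos31.3° = 2.926 m; N'_6 = 110·cos31.3° − 18·2.926 = 41.3; c'Δl = 7.31; W sinα = 57.1
Slice 7: Δl = 1.7/cos38.6° = 2.175 m; N'_7 = 25·cos38.6° − 4·2.175 = 10.8; c'Δl = 5.44; W sinα = 15.6
Σc'Δl = 43.9 kN/m; ΣN' = 715.2 kN/m; ΣW sinα = 234.0 kN/m
Resisting = 43.9 + 715.2·tan22.6° = 43.9 + 297.7 = 341.6 kN/m
FS = 341.6 / 234.0 = 1.460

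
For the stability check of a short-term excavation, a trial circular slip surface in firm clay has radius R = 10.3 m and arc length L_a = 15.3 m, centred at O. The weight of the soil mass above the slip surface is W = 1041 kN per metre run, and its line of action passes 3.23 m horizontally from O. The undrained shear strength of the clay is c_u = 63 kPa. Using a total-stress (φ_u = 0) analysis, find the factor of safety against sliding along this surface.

FS = 2.95

Taking moments about the centre O, the resisting moment is provided by the undrained shear strength acting along the arc:
M_R = c_u·L_a·R = 63·15.30·10.3 = 9928.2 kN·m/m
M_D = W·d = 1041·3.23 = 3362.4 kN·m/m
FS = M_R / M_D = 9928.2 / 3362.4 = 2.953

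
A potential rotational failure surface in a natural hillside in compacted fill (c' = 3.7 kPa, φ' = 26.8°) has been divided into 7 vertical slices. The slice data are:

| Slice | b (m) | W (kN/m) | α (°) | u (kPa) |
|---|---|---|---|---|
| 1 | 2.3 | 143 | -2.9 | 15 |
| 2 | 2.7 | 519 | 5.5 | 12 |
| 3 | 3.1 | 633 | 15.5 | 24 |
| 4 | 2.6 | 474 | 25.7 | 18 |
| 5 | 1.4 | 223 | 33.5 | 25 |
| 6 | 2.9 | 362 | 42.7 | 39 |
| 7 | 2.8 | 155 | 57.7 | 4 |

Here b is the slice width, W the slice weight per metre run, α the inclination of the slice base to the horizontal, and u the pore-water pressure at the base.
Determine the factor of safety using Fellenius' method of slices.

Ordinary method of slices: FS = Σ[c'·Δl_i + (W_i cosα_i − u_i·Δl_i)·tanφ'] / Σ W_i sinα_i, with Δl_i = b_i / cosα_i.
Slice 1: Δl = 2.3/cos(-2.9°) = 2.303 m; N'_1 = 143·cos(-2.9°) − 15·2.303 = 108.3; c'Δl = 8.52; W sinα = -7.2
Slice 2: Δl = 2.7/cos5.5° = 2.712 m; N'_2 = 519·cos5.5° − 12·2.712 = 484.1; c'Δl = 10.04; W sinα = 49.7
Slice 3: Δl = 3.1/cos15.5° = 3.217 m; N'_3 = 633·cos15.5° − 24·3.217 = 532.8; c'Δl = 11.90; W sinα = 169.2
Slice 4: Δl = 2.6/cos25.7° = 2.885 m; N'_4 = 474·cos25.7° − 18·2.885 = 375.2; c'Δl = 10.68; W sinα = 205.6
Slice 5: Δl = 1.4/cos33.5° = 1.679 m; N'_5 = 223·cos33.5° − 25·1.679 = 144.0; c'Δl = 6.21; W sinα = 123.1
Slice 6: Δl = 2.9/cos42.7° = 3.946 m; N'_6 = 362·cos42.7° − 39·3.946 = 112.1; c'Δl = 14.60; W sinα = 245.5
Slice 7: Δl = 2.8/cos57.7° = 5.240 m; N'_7 = 155·cos57.7° − 4·5.240 = 61.9; c'Δl = 19.39; W sinα = 131.0
Σc'Δl = 81.3 kN/m; ΣN' = 1818.3 kN/m; ΣW sinα = 916.8 kN/m
Resisting = 81.3 + 1818.3·tan26.8° = 81.3 + 918.5 = 999.8 kN/m
FS = 999.8 / 916.8 = 1.091

FS = 1.09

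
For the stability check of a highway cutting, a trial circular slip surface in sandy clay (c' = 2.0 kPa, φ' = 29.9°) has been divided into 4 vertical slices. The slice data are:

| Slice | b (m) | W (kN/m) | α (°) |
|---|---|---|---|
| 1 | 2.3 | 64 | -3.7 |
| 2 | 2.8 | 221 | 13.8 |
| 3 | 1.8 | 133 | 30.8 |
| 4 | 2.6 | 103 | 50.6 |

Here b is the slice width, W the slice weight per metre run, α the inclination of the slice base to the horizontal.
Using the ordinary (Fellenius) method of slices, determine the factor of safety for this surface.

Ordinary method of slices: FS = Σ[c'·Δl_i + (W_i cosα_i)·tanφ'] / Σ W_i sinα_i, with Δl_i = b_i / cosα_i.
Slice 1: Δl = 2.3/cos(-3.7°) = 2.305 m; N'_1 = 64·cos(-3.7°) = 63.9; c'Δl = 4.61; W sinα = -4.1
Slice 2: Δl = 2.8/cos13.8° = 2.883 m; N'_2 = 221·cos13.8° = 214.6; c'Δl = 5.77; W sinα = 52.7
Slice 3: Δl = 1.8/cos30.8° = 2.096 m; N'_3 = 133·cos30.8° = 114.2; c'Δl = 4.19; W sinα = 68.1
Slice 4: Δl = 2.6/cos50.6° = 4.096 m; N'_4 = 103·cos50.6° = 65.4; c'Δl = 8.19; W sinα = 79.6
Σc'Δl = 22.8 kN/m; ΣN' = 458.1 kN/m; ΣW sinα = 196.3 kN/m
Resisting = 22.8 + 458.1·tan29.9° = 22.8 + 263.4 = 286.2 kN/m
FS = 286.2 / 196.3 = 1.458

FS = 1.46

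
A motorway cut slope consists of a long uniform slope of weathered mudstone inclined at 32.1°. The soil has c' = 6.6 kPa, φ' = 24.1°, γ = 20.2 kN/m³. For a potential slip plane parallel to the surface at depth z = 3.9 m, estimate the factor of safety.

FS = 0.90

For an infinite slope with a slip plane parallel to the surface (no pore pressure): FS = [c' + γz cos²β tanφ'] / [γz sinβ cosβ].
γz = 20.2·3.9 = 78.78 kN/m²
Numerator = 6.6 + 78.78·cos²32.1°·tan24.1° = 6.6 + 78.78·0.7176·0.4473 = 31.889 kPa
Denominator = 78.78·sin32.1°·cos32.1° = 78.78·0.5314·0.8471 = 35.464 kPa
FS = 31.889 / 35.464 = 0.899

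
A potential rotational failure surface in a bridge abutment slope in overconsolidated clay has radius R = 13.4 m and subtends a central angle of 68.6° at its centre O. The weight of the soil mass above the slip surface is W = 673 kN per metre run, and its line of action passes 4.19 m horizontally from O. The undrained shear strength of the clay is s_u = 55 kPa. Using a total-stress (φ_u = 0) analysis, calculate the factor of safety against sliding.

FS = 4.19

Taking moments about the centre O, the resisting moment is provided by the undrained shear strength acting along the arc:
Arc length L_a = R·θ = 13.4·(68.6°·π/180) = 13.4·1.1973 = 16.04 m
M_R = s_u·L_a·R = 55·16.04·13.4 = 11824.3 kN·m/m
M_D = W·d = 673·4.19 = 2819.9 kN·m/m
FS = M_R / M_D = 11824.3 / 2819.9 = 4.193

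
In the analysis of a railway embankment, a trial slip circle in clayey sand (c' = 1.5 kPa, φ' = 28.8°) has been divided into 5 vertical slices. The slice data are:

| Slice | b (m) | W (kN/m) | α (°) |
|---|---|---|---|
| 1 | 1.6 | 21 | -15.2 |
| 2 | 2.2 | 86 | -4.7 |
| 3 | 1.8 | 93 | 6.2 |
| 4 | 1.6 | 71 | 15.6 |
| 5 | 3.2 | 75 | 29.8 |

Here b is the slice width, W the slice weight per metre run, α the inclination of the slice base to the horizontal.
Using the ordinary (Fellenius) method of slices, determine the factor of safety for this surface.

Ordinary method of slices: FS = Σ[c'·Δl_i + (W_i cosα_i)·tanφ'] / Σ W_i sinα_i, with Δl_i = b_i / cosα_i.
Slice 1: Δl = 1.6/cos(-15.2°) = 1.658 m; N'_1 = 21·cos(-15.2°) = 20.3; c'Δl = 2.49; W sinα = -5.5
Slice 2: Δl = 2.2/cos(-4.7°) = 2.207 m; N'_2 = 86·cos(-4.7°) = 85.7; c'Δl = 3.31; W sinα = -7.0
Slice 3: Δl = 1.8/cos6.2° = 1.811 m; N'_3 = 93·cos6.2° = 92.5; c'Δl = 2.72; W sinα = 10.0
Slice 4: Δl = 1.6/cos15.6° = 1.661 m; N'_4 = 71·cos15.6° = 68.4; c'Δl = 2.49; W sinα = 19.1
Slice 5: Δl = 3.2/cos29.8° = 3.688 m; N'_5 = 75·cos29.8° = 65.1; c'Δl = 5.53; W sinα = 37.3
Σc'Δl = 16.5 kN/m; ΣN' = 331.9 kN/m; ΣW sinα = 53.9 kN/m
Resisting = 16.5 + 331.9·tan28.8° = 16.5 + 182.5 = 199.0 kN/m
FS = 199.0 / 53.9 = 3.695

FS = 3.69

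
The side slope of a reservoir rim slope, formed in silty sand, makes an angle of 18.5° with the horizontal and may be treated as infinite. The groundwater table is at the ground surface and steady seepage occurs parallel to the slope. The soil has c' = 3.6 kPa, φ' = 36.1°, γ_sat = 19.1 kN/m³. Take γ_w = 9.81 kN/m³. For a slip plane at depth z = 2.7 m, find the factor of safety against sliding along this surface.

FS = 1.29

With seepage parallel to the slope and the water table at the surface, the effective normal stress on the slip plane uses the buoyant unit weight γ' = γ_sat − γ_w while the driving shear stress uses γ_sat:
FS = [c' + γ' z cos²β tanφ'] / [γ_sat z sinβ cosβ]
γ' = 19.1 − 9.81 = 9.29 kN/m³
Numerator = 3.6 + 9.29·2.7·cos²18.5°·tan36.1° = 3.6 + 9.29·2.7·0.8993·0.7292 = 20.049 kPa
Denominator = 19.1·2.7·sin18.5°·cos18.5° = 19.1·2.7·0.3173·0.9483 = 15.518 kPa
FS = 20.049 / 15.518 = 1.292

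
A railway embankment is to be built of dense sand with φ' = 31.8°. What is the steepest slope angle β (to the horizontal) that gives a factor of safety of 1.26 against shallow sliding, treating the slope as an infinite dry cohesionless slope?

For an infinite dry cohesionless slope FS = tanφ'/tanβ, so tanβ = tanφ' / FS.
tanβ = tan31.8° / 1.26 = 0.6200 / 1.26 = 0.4921
β = arctan(0.4921) = 26.20°

β = 26.2°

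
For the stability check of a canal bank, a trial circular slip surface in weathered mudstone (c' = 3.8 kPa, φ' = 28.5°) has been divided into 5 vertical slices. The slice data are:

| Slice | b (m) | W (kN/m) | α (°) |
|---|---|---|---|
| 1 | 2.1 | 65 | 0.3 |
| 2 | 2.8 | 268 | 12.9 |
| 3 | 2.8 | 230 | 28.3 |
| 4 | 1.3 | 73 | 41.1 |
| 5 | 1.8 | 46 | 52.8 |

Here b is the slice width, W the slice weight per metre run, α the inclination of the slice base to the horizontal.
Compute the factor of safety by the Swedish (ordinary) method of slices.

FS = 1.50

Ordinary method of slices: FS = Σ[c'·Δl_i + (W_i cosα_i)·tanφ'] / Σ W_i sinα_i, with Δl_i = b_i / cosα_i.
Slice 1: Δl = 2.1/cos0.3° = 2.100 m; N'_1 = 65·cos0.3° = 65.0; c'Δl = 7.98; W sinα = 0.3
Slice 2: Δl = 2.8/cos12.9° = 2.872 m; N'_2 = 268·cos12.9° = 261.2; c'Δl = 10.92; W sinα = 59.8
Slice 3: Δl = 2.8/cos28.3° = 3.180 m; N'_3 = 230·cos28.3° = 202.5; c'Δl = 12.08; W sinα = 109.0
Slice 4: Δl = 1.3/cos41.1° = 1.725 m; N'_4 = 73·cos41.1° = 55.0; c'Δl = 6.56; W sinα = 48.0
Slice 5: Δl = 1.8/cos52.8° = 2.977 m; N'_5 = 46·cos52.8° = 27.8; c'Δl = 11.31; W sinα = 36.6
Σc'Δl = 48.8 kN/m; ΣN' = 611.6 kN/m; ΣW sinα = 253.8 kN/m
Resisting = 48.8 + 611.6·tan28.5° = 48.8 + 332.1 = 380.9 kN/m
FS = 380.9 / 253.8 = 1.501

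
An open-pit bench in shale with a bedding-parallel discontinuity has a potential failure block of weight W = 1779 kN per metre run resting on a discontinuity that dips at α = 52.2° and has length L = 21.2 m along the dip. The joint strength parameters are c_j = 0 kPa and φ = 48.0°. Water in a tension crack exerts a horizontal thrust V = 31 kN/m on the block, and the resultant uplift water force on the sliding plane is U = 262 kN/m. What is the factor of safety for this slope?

FS = 0.63

Resolving the block weight along and normal to the plane and applying the Mohr–Coulomb strength on the joint:
N' = W cosα − U − V sinα = 1779·cos52.2° − 262 − 31·sin52.2° = 803.9 kN/m
Driving force T = W sinα + V cosα = 1779·sin52.2° + 31·cos52.2° = 1424.7 kN/m
Resisting force R = c_j·L + N'·tanφ = 0·21.2 + 803.9·tan48.0° = 0.0 + 892.8 = 892.8 kN/m
FS = R / T = 892.8 / 1424.7 = 0.627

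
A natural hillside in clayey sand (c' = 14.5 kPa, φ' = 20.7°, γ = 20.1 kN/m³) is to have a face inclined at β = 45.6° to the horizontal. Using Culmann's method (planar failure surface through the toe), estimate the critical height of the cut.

Culmann's analysis gives the critical failure plane at α_cr = (β + φ')/2 = (45.6 + 20.7)/2 = 33.1°, and the critical height
H_c = (4c'/γ) · sinβ cosφ' / [1 − cos(β − φ')]
    = (4·14.5/20.1) · sin45.6°·cos20.7° / [1 − cos(24.9°)]
    = 2.886 · 0.7145·0.9354 / [1 − 0.9070]
    = 2.886 · 0.6683 / 0.0930
    = 20.75 m

H_c = 20.75 m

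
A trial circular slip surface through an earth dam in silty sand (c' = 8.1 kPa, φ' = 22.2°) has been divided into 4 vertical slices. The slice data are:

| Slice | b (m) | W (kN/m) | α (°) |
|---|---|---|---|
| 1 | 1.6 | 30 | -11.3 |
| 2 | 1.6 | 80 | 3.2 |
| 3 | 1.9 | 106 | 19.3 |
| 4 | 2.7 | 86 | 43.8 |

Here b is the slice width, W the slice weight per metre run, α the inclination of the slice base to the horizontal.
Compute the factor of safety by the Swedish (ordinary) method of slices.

Ordinary method of slices: FS = Σ[c'·Δl_i + (W_i cosα_i)·tanφ'] / Σ W_i sinα_i, with Δl_i = b_i / cosα_i.
Slice 1: Δl = 1.6/cos(-11.3°) = 1.632 m; N'_1 = 30·cos(-11.3°) = 29.4; c'Δl = 13.22; W sinα = -5.9
Slice 2: Δl = 1.6/cos3.2° = 1.602 m; N'_2 = 80·cos3.2° = 79.9; c'Δl = 12.98; W sinα = 4.5
Slice 3: Δl = 1.9/cos19.3° = 2.013 m; N'_3 = 106·cos19.3° = 100.0; c'Δl = 16.31; W sinα = 35.0
Slice 4: Δl = 2.7/cos43.8° = 3.741 m; N'_4 = 86·cos43.8° = 62.1; c'Δl = 30.30; W sinα = 59.5
Σc'Δl = 72.8 kN/m; ΣN' = 271.4 kN/m; ΣW sinα = 93.1 kN/m
Resisting = 72.8 + 271.4·tan22.2° = 72.8 + 110.8 = 183.6 kN/m
FS = 183.6 / 93.1 = 1.971

FS = 1.97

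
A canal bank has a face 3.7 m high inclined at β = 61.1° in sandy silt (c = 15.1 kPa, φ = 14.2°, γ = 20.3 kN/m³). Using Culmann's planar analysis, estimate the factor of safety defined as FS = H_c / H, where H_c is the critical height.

H_c = (4c/γ) · sinβ cosφ / [1 − cos(β − φ)]
    = (4·15.1/20.3) · sin61.1°·cos14.2° / [1 − cos46.9°]
    = 2.975 · 0.8487 / 0.3167 = 7.97 m
FS = H_c / H = 7.97 / 3.7 = 2.155

FS = 2.15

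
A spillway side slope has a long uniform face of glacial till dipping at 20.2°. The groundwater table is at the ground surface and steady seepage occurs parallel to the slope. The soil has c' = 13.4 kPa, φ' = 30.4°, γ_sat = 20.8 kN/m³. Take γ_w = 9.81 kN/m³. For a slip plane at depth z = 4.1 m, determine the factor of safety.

FS = 1.33

With seepage parallel to the slope and the water table at the surface, the effective normal stress on the slip plane uses the buoyant unit weight γ' = γ_sat − γ_w while the driving shear stress uses γ_sat:
FS = [c' + γ' z cos²β tanφ'] / [γ_sat z sinβ cosβ]
γ' = 20.8 − 9.81 = 10.99 kN/m³
Numerator = 13.4 + 10.99·4.1·cos²20.2°·tan30.4° = 13.4 + 10.99·4.1·0.8808·0.5867 = 36.684 kPa
Denominator = 20.8·4.1·sin20.2°·cos20.2° = 20.8·4.1·0.3453·0.9385 = 27.636 kPa
FS = 36.684 / 27.636 = 1.327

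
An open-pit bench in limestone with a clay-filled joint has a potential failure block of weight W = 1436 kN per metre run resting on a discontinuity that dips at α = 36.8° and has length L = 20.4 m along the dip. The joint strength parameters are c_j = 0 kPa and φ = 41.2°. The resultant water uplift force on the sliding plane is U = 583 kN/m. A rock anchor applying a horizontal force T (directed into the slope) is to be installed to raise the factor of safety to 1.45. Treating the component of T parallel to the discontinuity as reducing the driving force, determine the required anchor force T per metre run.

T = 446 kN/m

Resolving forces along and normal to the sliding plane, with the horizontal anchor force T adding T·sinα to the effective normal force and T·cosα acting up the plane against the driving force:
FS = [c_jL + (W cosα − U + T sinα) tanφ] / [W sinα − T cosα]
Without the anchor: N' = 566.9 kN/m, driving T_d = 860.2 kN/m, resisting R = 0·20.4 + 566.9·tan41.2° = 496.2 kN/m, FS = 0.58.
Setting FS = 1.45 and solving for T:
1.45·(860.2 − T cos36.8°) = 496.2 + T sin36.8°·tan41.2°
T·(sin36.8°·tan41.2° + 1.45·cos36.8°) = 1.45·860.2 − 496.2
T·(0.5990·0.8754 + 1.45·0.8007) = 1247.3 − 496.2 = 751.0
T·1.6855 = 751.0
T = 445.6 kN/m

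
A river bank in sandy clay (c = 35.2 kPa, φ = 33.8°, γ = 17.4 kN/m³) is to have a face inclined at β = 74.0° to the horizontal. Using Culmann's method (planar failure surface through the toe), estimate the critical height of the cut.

Culmann's analysis gives the critical failure plane at α_cr = (β + φ)/2 = (74.0 + 33.8)/2 = 53.9°, and the critical height
H_c = (4c/γ) · sinβ cosφ / [1 − cos(β − φ)]
    = (4·35.2/17.4) · sin74.0°·cos33.8° / [1 − cos(40.2°)]
    = 8.092 · 0.9613·0.8310 / [1 − 0.7638]
    = 8.092 · 0.7988 / 0.2362
    = 27.37 m

H_c = 27.37 m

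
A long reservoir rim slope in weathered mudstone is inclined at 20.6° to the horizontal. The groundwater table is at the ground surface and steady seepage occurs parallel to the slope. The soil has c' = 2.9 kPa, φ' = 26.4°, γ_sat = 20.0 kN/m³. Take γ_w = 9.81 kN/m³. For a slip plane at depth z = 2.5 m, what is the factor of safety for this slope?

FS = 0.85

With seepage parallel to the slope and the water table at the surface, the effective normal stress on the slip plane uses the buoyant unit weight γ' = γ_sat − γ_w while the driving shear stress uses γ_sat:
FS = [c' + γ' z cos²β tanφ'] / [γ_sat z sinβ cosβ]
γ' = 20.0 − 9.81 = 10.19 kN/m³
Numerator = 2.9 + 10.19·2.5·cos²20.6°·tan26.4° = 2.9 + 10.19·2.5·0.8762·0.4964 = 13.980 kPa
Denominator = 20.0·2.5·sin20.6°·cos20.6° = 20.0·2.5·0.3518·0.9361 = 16.467 kPa
FS = 13.980 / 16.467 = 0.849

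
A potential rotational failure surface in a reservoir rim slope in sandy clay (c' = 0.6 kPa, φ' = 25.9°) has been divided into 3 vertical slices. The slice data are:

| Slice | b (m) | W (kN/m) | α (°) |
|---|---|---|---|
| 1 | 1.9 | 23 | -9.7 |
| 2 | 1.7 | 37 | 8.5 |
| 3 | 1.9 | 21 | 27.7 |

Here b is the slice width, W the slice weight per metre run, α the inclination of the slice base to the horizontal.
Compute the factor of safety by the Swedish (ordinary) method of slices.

FS = 3.64

Ordinary method of slices: FS = Σ[c'·Δl_i + (W_i cosα_i)·tanφ'] / Σ W_i sinα_i, with Δl_i = b_i / cosα_i.
Slice 1: Δl = 1.9/cos(-9.7°) = 1.928 m; N'_1 = 23·cos(-9.7°) = 22.7; c'Δl = 1.16; W sinα = -3.9
Slice 2: Δl = 1.7/cos8.5° = 1.719 m; N'_2 = 37·cos8.5° = 36.6; c'Δl = 1.03; W sinα = 5.5
Slice 3: Δl = 1.9/cos27.7° = 2.146 m; N'_3 = 21·cos27.7° = 18.6; c'Δl = 1.29; W sinα = 9.8
Σc'Δl = 3.5 kN/m; ΣN' = 77.9 kN/m; ΣW sinα = 11.4 kN/m
Resisting = 3.5 + 77.9·tan25.9° = 3.5 + 37.8 = 41.3 kN/m
FS = 41.3 / 11.4 = 3.635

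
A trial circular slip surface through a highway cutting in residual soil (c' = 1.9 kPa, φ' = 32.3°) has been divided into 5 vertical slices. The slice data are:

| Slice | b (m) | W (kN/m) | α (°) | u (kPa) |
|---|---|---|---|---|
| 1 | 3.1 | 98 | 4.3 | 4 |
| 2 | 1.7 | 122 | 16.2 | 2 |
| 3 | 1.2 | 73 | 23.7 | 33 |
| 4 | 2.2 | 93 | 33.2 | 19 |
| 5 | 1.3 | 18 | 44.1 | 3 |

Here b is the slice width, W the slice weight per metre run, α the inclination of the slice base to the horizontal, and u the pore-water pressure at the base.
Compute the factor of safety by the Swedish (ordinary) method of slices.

Ordinary method of slices: FS = Σ[c'·Δl_i + (W_i cosα_i − u_i·Δl_i)·tanφ'] / Σ W_i sinα_i, with Δl_i = b_i / cosα_i.
Slice 1: Δl = 3.1/cos4.3° = 3.109 m; N'_1 = 98·cos4.3° − 4·3.109 = 85.3; c'Δl = 5.91; W sinα = 7.3
Slice 2: Δl = 1.7/cos16.2° = 1.770 m; N'_2 = 122·cos16.2° − 2·1.770 = 113.6; c'Δl = 3.36; W sinα = 34.0
Slice 3: Δl = 1.2/cos23.7° = 1.311 m; N'_3 = 73·cos23.7° − 33·1.311 = 23.6; c'Δl = 2.49; W sinα = 29.3
Slice 4: Δl = 2.2/cos33.2° = 2.629 m; N'_4 = 93·cos33.2° − 19·2.629 = 27.9; c'Δl = 5.00; W sinα = 50.9
Slice 5: Δl = 1.3/cos44.1° = 1.810 m; N'_5 = 18·cos44.1° − 3·1.810 = 7.5; c'Δl = 3.44; W sinα = 12.5
Σc'Δl = 20.2 kN/m; ΣN' = 257.9 kN/m; ΣW sinα = 134.2 kN/m
Resisting = 20.2 + 257.9·tan32.3° = 20.2 + 163.0 = 183.2 kN/m
FS = 183.2 / 134.2 = 1.365

FS = 1.37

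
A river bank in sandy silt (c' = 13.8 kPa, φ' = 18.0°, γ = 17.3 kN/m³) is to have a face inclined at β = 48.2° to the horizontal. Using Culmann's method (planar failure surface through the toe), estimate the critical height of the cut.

H_c = 16.67 m

Culmann's analysis gives the critical failure plane at α_cr = (β + φ')/2 = (48.2 + 18.0)/2 = 33.1°, and the critical height
H_c = (4c'/γ) · sinβ cosφ' / [1 − cos(β − φ')]
    = (4·13.8/17.3) · sin48.2°·cos18.0° / [1 − cos(30.2°)]
    = 3.191 · 0.7455·0.9511 / [1 − 0.8643]
    = 3.191 · 0.7090 / 0.1357
    = 16.67 m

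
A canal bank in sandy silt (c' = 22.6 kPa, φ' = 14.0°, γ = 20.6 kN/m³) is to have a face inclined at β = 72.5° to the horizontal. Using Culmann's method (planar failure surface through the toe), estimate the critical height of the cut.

H_c = 8.50 m

Culmann's analysis gives the critical failure plane at α_cr = (β + φ')/2 = (72.5 + 14.0)/2 = 43.2°, and the critical height
H_c = (4c'/γ) · sinβ cosφ' / [1 − cos(β − φ')]
    = (4·22.6/20.6) · sin72.5°·cos14.0° / [1 − cos(58.5°)]
    = 4.388 · 0.9537·0.9703 / [1 − 0.5225]
    = 4.388 · 0.9254 / 0.4775
    = 8.50 m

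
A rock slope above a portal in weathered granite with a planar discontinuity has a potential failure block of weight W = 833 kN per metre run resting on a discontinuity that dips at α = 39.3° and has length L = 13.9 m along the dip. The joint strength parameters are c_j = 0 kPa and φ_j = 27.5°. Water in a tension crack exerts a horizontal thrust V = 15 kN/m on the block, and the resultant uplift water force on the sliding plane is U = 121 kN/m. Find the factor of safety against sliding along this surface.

FS = 0.50

Resolving the block weight along and normal to the plane and applying the Mohr–Coulomb strength on the joint:
N' = W cosα − U − V sinα = 833·cos39.3° − 121 − 15·sin39.3° = 514.1 kN/m
Driving force T = W sinα + V cosα = 833·sin39.3° + 15·cos39.3° = 539.2 kN/m
Resisting force R = c_j·L + N'·tanφ_j = 0·13.9 + 514.1·tan27.5° = 0.0 + 267.6 = 267.6 kN/m
FS = R / T = 267.6 / 539.2 = 0.496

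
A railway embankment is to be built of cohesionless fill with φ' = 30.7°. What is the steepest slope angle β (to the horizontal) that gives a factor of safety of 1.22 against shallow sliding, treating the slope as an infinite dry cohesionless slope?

For an infinite dry cohesionless slope FS = tanφ'/tanβ, so tanβ = tanφ' / FS.
tanβ = tan30.7° / 1.22 = 0.5938 / 1.22 = 0.4867
β = arctan(0.4867) = 25.95°

β = 26.0°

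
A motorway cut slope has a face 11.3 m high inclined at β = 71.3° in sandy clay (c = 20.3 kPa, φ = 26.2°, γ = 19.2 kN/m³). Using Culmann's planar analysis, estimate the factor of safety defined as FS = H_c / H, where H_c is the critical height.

FS = 1.08

H_c = (4c/γ) · sinβ cosφ / [1 − cos(β − φ)]
    = (4·20.3/19.2) · sin71.3°·cos26.2° / [1 − cos45.1°]
    = 4.229 · 0.8499 / 0.2941 = 12.22 m
FS = H_c / H = 12.22 / 11.3 = 1.081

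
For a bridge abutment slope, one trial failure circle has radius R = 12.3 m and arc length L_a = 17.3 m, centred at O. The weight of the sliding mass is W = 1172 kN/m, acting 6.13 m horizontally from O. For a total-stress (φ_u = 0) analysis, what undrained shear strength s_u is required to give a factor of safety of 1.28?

s_u = 43.2 kPa

FS = s_u·L_a·R / (W·d), so s_u = FS·W·d / (L_a·R).
s_u = 1.28·1172·6.13 / (17.30·12.3) = 9196.0 / 212.79 = 43.22 kPa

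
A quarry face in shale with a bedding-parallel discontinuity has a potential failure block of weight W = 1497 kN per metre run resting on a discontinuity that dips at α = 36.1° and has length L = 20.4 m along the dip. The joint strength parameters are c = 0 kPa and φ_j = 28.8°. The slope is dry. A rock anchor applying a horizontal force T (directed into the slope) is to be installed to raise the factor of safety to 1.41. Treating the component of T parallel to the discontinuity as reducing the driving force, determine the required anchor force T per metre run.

Resolving forces along and normal to the sliding plane, with the horizontal anchor force T adding T·sinα to the effective normal force and T·cosα acting up the plane against the driving force:
FS = [cL + (W cosα + T sinα) tanφ_j] / [W sinα − T cosα]
Without the anchor: N' = 1209.6 kN/m, driving T_d = 882.0 kN/m, resisting R = 0·20.4 + 1209.6·tan28.8° = 665.0 kN/m, FS = 0.75.
Setting FS = 1.41 and solving for T:
1.41·(882.0 − T cos36.1°) = 665.0 + T sin36.1°·tan28.8°
T·(sin36.1°·tan28.8° + 1.41·cos36.1°) = 1.41·882.0 − 665.0
T·(0.5892·0.5498 + 1.41·0.8080) = 1243.7 − 665.0 = 578.7
T·1.4632 = 578.7
T = 395.5 kN/m

T = 396 kN/m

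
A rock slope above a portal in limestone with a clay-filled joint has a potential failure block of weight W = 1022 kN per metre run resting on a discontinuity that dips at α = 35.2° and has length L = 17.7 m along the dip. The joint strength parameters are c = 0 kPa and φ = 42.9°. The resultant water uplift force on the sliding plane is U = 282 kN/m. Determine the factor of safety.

FS = 0.87

Resolving the block weight along and normal to the plane and applying the Mohr–Coulomb strength on the joint:
N' = W cosα − U = 1022·cos35.2° − 282 = 553.1 kN/m
Driving force T = W sinα = 1022·sin35.2° = 589.1 kN/m
Resisting force R = c·L + N'·tanφ = 0·17.7 + 553.1·tan42.9° = 0.0 + 514.0 = 514.0 kN/m
FS = R / T = 514.0 / 589.1 = 0.872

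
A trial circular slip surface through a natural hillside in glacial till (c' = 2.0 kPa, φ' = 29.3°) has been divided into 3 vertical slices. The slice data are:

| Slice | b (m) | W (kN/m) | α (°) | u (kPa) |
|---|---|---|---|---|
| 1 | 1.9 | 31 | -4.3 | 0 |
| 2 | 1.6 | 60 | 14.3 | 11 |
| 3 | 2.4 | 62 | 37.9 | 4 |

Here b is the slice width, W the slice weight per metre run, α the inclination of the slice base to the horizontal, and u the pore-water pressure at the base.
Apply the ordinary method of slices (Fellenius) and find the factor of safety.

Ordinary method of slices: FS = Σ[c'·Δl_i + (W_i cosα_i − u_i·Δl_i)·tanφ'] / Σ W_i sinα_i, with Δl_i = b_i / cosα_i.
Slice 1: Δl = 1.9/cos(-4.3°) = 1.905 m; N'_1 = 31·cos(-4.3°) − 0·1.905 = 30.9; c'Δl = 3.81; W sinα = -2.3
Slice 2: Δl = 1.6/cos14.3° = 1.651 m; N'_2 = 60·cos14.3° − 11·1.651 = 40.0; c'Δl = 3.30; W sinα = 14.8
Slice 3: Δl = 2.4/cos37.9° = 3.042 m; N'_3 = 62·cos37.9° − 4·3.042 = 36.8; c'Δl = 6.08; W sinα = 38.1
Σc'Δl = 13.2 kN/m; ΣN' = 107.6 kN/m; ΣW sinα = 50.6 kN/m
Resisting = 13.2 + 107.6·tan29.3° = 13.2 + 60.4 = 73.6 kN/m
FS = 73.6 / 50.6 = 1.455

FS = 1.46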